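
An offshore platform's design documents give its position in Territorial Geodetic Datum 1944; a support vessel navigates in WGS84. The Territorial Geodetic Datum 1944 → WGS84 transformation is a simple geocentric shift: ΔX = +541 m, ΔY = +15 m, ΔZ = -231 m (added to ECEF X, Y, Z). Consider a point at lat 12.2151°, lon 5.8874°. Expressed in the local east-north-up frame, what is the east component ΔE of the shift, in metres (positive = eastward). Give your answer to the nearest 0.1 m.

ΔE = -40.6 m

At φ = 12.2151°, λ = 5.8874°: sin φ = 0.211582, cos φ = 0.977360, sin λ = 0.102574, cos λ = 0.994725.
ΔE = −sin λ·ΔX + cos λ·ΔY = −(0.102574)·(541) + (0.994725)·(15) = -40.57 m.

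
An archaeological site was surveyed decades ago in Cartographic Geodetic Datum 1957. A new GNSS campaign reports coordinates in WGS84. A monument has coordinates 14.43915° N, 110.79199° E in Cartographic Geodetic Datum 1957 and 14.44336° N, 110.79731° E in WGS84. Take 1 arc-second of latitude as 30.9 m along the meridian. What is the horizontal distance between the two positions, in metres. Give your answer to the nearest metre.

740 m

Δφ = 14.44336° − 14.43915° = +0.00421°; Δλ = 110.79731° − 110.79199° = +0.00532°.
1° of latitude = 3600 × 30.90 = 111240 m.
ΔN = Δφ × 111240 = 468.3 m; ΔE = Δλ × 111240 × cos(14.43915°) = +0.00532 × 111240 × 0.968413 = 573.1 m.
Distance = √(ΔE² + ΔN²) = √(573.1² + 468.3²) = 740.1 m.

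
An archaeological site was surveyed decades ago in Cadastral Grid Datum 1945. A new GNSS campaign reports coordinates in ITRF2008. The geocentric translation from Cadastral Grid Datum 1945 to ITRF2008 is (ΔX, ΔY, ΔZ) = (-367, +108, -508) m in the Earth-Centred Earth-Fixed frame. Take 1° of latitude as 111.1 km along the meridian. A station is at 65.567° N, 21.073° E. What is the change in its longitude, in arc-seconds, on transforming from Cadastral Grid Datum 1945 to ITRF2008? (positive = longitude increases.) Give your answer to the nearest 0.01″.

sin φ = 0.910446, cos φ = 0.413629, sin λ = 0.359557, cos λ = 0.933123.
East component: ΔE = −sin λ·ΔX + cos λ·ΔY = −(0.359557)(-367) + (0.933123)(108) = 232.73 m.
1° of latitude spans 111100 m; at latitude φ, 1° of longitude spans that × cos φ = 45954.2 m, so Δλ = 232.73 / 45954.2 × 3600 = 18.232″.

Δλ = 18.23″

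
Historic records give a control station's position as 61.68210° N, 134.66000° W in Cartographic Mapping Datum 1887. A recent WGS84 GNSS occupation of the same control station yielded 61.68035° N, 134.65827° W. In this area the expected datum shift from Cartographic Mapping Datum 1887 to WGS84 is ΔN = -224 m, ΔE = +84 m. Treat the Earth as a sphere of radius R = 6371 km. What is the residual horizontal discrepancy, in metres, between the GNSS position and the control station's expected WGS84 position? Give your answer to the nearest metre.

30 m

Observed coordinate differences: Δφ = -0.00175°, Δλ = +0.00173°.
Converting to metres (1° lat = 111195 m, cos φ = 0.474363): observed ΔN = -194.6 m, observed ΔE = 91.3 m.
Subtracting the expected shift leaves a residual of -194.6 − (-224) = 29.4 m north and 91.3 − (84) = 7.3 m east.
Residual distance = √(29.4² + 7.3²) = 30.3 m.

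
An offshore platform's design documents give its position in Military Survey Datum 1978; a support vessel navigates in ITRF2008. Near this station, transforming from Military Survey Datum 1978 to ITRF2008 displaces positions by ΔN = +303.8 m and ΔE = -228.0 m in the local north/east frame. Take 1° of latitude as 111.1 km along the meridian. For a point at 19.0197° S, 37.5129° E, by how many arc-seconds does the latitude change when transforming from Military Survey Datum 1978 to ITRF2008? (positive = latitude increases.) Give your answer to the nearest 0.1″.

Δφ = 9.8″

1° of latitude = 111.1 km, so Δφ = 303.8 / 111100 = 0.0027345° = 9.844″.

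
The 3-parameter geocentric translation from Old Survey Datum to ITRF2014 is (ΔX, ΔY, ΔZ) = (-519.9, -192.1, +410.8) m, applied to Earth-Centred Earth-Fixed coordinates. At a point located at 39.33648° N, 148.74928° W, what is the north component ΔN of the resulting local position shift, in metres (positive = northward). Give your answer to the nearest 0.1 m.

The local north axis is (−sin φ cos λ, −sin φ sin λ, cos φ), giving ΔN = -281.735 − 63.171 + 317.728 = -27.18 m.

ΔN = -27.2 m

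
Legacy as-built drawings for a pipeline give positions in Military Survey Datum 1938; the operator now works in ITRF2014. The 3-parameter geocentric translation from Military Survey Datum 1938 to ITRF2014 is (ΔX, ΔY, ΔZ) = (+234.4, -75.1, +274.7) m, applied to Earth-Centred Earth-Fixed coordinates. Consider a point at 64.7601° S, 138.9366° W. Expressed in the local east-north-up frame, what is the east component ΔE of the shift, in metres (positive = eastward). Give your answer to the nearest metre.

At φ = -64.7601°, λ = -138.9366°: sin φ = -0.904530, cos φ = 0.426409, sin λ = -0.656894, cos λ = -0.753983.
ΔE = −sin λ·ΔX + cos λ·ΔY = −(-0.656894)·(234.4) + (-0.753983)·(-75.1) = 210.60 m.

ΔE = 211 m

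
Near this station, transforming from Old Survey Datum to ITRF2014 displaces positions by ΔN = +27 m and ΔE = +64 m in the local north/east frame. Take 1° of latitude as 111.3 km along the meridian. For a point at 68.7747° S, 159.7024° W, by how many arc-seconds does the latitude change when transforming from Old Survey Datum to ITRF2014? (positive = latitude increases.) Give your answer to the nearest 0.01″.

Δφ = 0.87″

1° of latitude = 111.3 km, so Δφ = 27.0 / 111300 = 0.0002426° = 0.873″.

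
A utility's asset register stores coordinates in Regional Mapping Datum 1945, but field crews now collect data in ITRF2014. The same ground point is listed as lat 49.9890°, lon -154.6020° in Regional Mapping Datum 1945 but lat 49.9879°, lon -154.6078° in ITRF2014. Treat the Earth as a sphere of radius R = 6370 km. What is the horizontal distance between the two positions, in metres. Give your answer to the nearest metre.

Δφ = 49.9879° − 49.9890° = -0.0011°; Δλ = -154.6078° − -154.6020° = -0.0058°.
1° along a meridian = πR/180 = 111177 m.
ΔN = Δφ × 111177 = -122.3 m; ΔE = Δλ × 111177 × cos(49.9890°) = -0.0058 × 111177 × 0.642935 = -414.6 m.
Distance = √(ΔE² + ΔN²) = √((-414.6)² + (-122.3)²) = 432.2 m.

432 m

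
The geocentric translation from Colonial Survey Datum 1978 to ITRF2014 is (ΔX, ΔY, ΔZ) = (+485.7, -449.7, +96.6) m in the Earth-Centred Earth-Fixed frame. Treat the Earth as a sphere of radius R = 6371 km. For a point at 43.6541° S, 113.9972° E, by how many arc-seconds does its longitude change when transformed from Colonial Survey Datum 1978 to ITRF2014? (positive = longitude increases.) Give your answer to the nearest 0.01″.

sin φ = -0.690303, cos φ = 0.723520, sin λ = 0.913565, cos λ = -0.406692.
East component: ΔE = −sin λ·ΔX + cos λ·ΔY = −(0.913565)(485.7) + (-0.406692)(-449.7) = -260.83 m.
1° of latitude spans πR/180 = 111195 m; at latitude φ, 1° of longitude spans that × cos φ = 80451.8 m, so Δλ = -260.83 / 80451.8 × 3600 = -11.671″.

Δλ = -11.67″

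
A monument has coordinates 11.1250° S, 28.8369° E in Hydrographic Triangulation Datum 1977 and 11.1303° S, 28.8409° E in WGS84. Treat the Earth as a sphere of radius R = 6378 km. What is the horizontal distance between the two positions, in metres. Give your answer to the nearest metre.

Δφ = -11.1303° − -11.1250° = -0.0053°; Δλ = 28.8409° − 28.8369° = +0.0040°.
1° along a meridian = πR/180 = 111317 m.
ΔN = Δφ × 111317 = -590.0 m; ΔE = Δλ × 111317 × cos(-11.1250°) = +0.0040 × 111317 × 0.981209 = 436.9 m.
Distance = √(ΔE² + ΔN²) = √(436.9² + (-590.0)²) = 734.1 m.

734 m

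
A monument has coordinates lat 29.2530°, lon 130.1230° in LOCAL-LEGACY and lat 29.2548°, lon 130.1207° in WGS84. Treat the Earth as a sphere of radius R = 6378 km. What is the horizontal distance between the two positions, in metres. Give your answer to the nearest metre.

Δφ = 29.2548° − 29.2530° = +0.0018°; Δλ = 130.1207° − 130.1230° = -0.0023°.
1° along a meridian = πR/180 = 111317 m.
ΔN = Δφ × 111317 = 200.4 m; ΔE = Δλ × 111317 × cos(29.2530°) = -0.0023 × 111317 × 0.872470 = -223.4 m.
Distance = √(ΔE² + ΔN²) = √((-223.4)² + 200.4²) = 300.1 m.

300 m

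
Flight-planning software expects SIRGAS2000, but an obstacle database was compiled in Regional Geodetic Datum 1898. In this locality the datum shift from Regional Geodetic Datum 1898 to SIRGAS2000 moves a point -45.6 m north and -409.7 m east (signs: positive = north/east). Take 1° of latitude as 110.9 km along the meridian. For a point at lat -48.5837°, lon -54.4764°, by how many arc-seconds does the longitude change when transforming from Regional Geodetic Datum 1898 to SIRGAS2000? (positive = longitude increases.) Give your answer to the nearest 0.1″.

At latitude -48.5837°, cos φ = 0.661525.
1° of longitude at this latitude = 110.9 × cos φ = 73.36 km, so Δλ = -409.7 / 73363.1 = -0.0055845° = -20.104″.

Δλ = -20.1″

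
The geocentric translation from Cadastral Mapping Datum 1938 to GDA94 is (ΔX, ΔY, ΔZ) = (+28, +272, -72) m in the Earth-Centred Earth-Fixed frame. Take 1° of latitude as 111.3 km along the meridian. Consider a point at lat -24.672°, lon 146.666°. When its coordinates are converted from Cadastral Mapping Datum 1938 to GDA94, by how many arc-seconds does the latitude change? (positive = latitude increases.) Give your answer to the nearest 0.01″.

Δφ = -0.41″

sin φ = -0.417423, cos φ = 0.908712, sin λ = 0.549519, cos λ = -0.835481.
North component: ΔN = −sin φ cos λ·ΔX − sin φ sin λ·ΔY + cos φ·ΔZ = −(-0.417423)(-0.835481)(28) − (-0.417423)(0.549519)(272) + (0.908712)(-72) = -12.80 m.
1° of latitude spans 111300 m, so Δφ = -12.80 / 111300 × 3600 = -0.414″.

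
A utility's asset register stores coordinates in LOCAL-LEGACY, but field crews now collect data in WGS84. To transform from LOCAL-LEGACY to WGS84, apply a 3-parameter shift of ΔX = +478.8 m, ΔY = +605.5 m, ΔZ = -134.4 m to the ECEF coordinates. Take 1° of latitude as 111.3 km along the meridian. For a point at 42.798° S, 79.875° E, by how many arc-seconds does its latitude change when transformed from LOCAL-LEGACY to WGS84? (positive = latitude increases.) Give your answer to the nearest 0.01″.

Δφ = 11.76″

sin φ = -0.679416, cos φ = 0.733754, sin λ = 0.984427, cos λ = 0.175796.
North component: ΔN = −sin φ cos λ·ΔX − sin φ sin λ·ΔY + cos φ·ΔZ = −(-0.679416)(0.175796)(478.8) − (-0.679416)(0.984427)(605.5) + (0.733754)(-134.4) = 363.55 m.
1° of latitude spans 111300 m, so Δφ = 363.55 / 111300 × 3600 = 11.759″.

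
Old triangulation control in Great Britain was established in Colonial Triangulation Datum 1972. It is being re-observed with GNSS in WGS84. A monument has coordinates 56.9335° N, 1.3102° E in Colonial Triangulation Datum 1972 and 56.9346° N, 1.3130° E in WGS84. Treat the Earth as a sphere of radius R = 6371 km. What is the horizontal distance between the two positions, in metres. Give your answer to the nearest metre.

Δφ = 56.9346° − 56.9335° = +0.0011°; Δλ = 1.3130° − 1.3102° = +0.0028°.
1° along a meridian = πR/180 = 111195 m.
ΔN = Δφ × 111195 = 122.3 m; ΔE = Δλ × 111195 × cos(56.9335°) = +0.0028 × 111195 × 0.545612 = 169.9 m.
Distance = √(ΔE² + ΔN²) = √(169.9² + 122.3²) = 209.3 m.

209 m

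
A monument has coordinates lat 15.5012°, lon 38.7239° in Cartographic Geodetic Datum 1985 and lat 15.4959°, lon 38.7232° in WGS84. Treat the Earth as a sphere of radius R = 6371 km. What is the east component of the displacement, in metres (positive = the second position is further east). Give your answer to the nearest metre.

Δφ = 15.4959° − 15.5012° = -0.0053°; Δλ = 38.7232° − 38.7239° = -0.0007°.
1° along a meridian = πR/180 = 111195 m.
ΔN = Δφ × 111195 = -589.3 m; ΔE = Δλ × 111195 × cos(15.5012°) = -0.0007 × 111195 × 0.963625 = -75.0 m.

ΔE = -75 m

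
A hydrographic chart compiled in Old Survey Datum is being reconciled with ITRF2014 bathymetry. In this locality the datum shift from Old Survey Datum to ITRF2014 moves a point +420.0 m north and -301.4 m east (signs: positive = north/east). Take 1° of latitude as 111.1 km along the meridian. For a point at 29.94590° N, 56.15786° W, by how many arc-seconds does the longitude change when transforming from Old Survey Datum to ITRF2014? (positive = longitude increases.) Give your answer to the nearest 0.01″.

At latitude 29.94590°, cos φ = 0.866497.
1° of longitude at this latitude = 111.1 × cos φ = 96.27 km, so Δλ = -301.4 / 96267.8 = -0.0031308° = -11.271″.

Δλ = -11.27″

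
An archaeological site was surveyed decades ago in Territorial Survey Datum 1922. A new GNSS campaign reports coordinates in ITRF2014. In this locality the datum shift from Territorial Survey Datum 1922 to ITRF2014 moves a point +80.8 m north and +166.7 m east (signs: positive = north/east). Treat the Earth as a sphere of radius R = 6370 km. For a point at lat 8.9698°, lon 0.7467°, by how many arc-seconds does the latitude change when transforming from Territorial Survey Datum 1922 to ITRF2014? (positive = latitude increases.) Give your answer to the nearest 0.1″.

On a sphere of radius R, 1 rad of latitude = R, so Δφ = ΔN / R = 80.8 / 6370000 = 1.2684e-05 rad = 2.616″.

Δφ = 2.6″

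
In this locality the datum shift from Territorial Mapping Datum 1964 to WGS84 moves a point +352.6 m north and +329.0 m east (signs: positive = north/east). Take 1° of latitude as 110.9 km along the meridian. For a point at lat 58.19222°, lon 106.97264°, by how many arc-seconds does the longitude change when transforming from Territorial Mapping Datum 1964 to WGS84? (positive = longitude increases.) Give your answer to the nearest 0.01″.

At latitude 58.19222°, cos φ = 0.527071.
1° of longitude at this latitude = 110.9 × cos φ = 58.45 km, so Δλ = 329.0 / 58452.2 = 0.0056285° = 20.263″.

Δλ = 20.26″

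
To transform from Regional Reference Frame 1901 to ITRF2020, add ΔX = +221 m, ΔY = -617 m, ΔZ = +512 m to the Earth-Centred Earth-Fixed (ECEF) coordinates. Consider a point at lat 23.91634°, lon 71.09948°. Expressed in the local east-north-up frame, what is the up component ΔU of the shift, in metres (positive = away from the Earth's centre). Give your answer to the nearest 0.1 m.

ΔU = -260.6 m

At φ = 23.91634°, λ = 71.09948°: sin φ = 0.405402, cos φ = 0.914138, sin λ = 0.946082, cos λ = 0.323926.
ΔU = cos φ cos λ·ΔX + cos φ sin λ·ΔY + sin φ·ΔZ = (0.914138)(0.323926)(221) + (0.914138)(0.946082)(-617) + (0.405402)(512) = -260.61 m.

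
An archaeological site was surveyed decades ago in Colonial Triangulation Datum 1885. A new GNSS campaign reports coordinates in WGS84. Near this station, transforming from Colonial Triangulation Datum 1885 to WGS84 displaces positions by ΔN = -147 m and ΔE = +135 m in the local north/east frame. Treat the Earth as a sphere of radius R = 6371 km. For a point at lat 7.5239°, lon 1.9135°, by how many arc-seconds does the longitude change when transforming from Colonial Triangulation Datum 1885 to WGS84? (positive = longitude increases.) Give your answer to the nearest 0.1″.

Δλ = 4.4″

At latitude 7.5239°, cos φ = 0.991390.
One radian of longitude at latitude φ spans R cos φ, so Δλ = ΔE / (R cos φ) = 135.0 / (6371000 × 0.991390) = 2.1374e-05 rad = 4.409″.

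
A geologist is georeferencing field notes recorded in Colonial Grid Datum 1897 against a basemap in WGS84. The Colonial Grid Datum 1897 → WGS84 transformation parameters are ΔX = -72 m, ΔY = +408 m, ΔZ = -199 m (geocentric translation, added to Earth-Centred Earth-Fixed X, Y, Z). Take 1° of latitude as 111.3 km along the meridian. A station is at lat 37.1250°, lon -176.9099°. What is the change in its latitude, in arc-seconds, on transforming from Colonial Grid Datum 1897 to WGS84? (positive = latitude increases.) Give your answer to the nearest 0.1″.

Δφ = -6.1″

sin φ = 0.603556, cos φ = 0.797321, sin λ = -0.053906, cos λ = -0.998546.
North component: ΔN = −sin φ cos λ·ΔX − sin φ sin λ·ΔY + cos φ·ΔZ = −(0.603556)(-0.998546)(-72) − (0.603556)(-0.053906)(408) + (0.797321)(-199) = -188.79 m.
1° of latitude spans 111300 m, so Δφ = -188.79 / 111300 × 3600 = -6.106″.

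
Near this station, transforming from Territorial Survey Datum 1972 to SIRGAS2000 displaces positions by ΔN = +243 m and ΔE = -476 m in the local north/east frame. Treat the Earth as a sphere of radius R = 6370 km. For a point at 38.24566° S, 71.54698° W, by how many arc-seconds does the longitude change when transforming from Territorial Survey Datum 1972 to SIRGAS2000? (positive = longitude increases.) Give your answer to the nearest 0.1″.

At latitude -38.24566°, cos φ = 0.785364.
One radian of longitude at latitude φ spans R cos φ, so Δλ = ΔE / (R cos φ) = -476.0 / (6370000 × 0.785364) = -9.5147e-05 rad = -19.626″.

Δλ = -19.6″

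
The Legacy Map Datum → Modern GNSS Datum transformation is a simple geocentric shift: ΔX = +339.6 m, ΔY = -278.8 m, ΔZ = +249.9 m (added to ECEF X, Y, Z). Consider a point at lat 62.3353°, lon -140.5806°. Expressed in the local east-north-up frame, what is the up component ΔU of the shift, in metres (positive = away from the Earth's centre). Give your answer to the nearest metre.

At φ = 62.3353°, λ = -140.5806°: sin φ = 0.885680, cos φ = 0.464296, sin λ = -0.634992, cos λ = -0.772519.
ΔU = cos φ cos λ·ΔX + cos φ sin λ·ΔY + sin φ·ΔZ = (0.464296)(-0.772519)(339.6) + (0.464296)(-0.634992)(-278.8) + (0.885680)(249.9) = 181.72 m.

ΔU = 182 m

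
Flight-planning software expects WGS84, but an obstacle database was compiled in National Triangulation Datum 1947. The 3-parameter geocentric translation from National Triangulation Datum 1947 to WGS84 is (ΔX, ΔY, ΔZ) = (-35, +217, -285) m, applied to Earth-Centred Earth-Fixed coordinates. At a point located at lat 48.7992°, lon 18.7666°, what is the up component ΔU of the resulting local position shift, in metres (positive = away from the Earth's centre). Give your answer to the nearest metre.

The local up (radial) axis is (cos φ cos λ, cos φ sin λ, sin φ), giving ΔU = -21.829 + 45.985 − 214.436 = -190.28 m.

ΔU = -190 m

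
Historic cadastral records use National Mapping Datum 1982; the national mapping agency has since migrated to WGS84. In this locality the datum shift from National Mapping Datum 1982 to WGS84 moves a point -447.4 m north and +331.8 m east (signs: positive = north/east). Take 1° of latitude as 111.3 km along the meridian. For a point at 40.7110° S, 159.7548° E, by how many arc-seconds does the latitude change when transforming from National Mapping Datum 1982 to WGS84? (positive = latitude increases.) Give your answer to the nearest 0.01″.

Δφ = -14.47″

1° of latitude = 111.3 km, so Δφ = -447.4 / 111300 = -0.0040198° = -14.471″.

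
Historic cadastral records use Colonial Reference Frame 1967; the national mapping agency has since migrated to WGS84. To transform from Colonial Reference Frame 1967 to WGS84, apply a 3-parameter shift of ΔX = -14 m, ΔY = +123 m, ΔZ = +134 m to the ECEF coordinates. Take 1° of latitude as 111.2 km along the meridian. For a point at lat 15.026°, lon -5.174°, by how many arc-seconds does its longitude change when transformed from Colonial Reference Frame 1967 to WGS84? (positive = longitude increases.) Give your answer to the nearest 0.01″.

sin φ = 0.259257, cos φ = 0.965808, sin λ = -0.090181, cos λ = 0.995925.
East component: ΔE = −sin λ·ΔX + cos λ·ΔY = −(-0.090181)(-14) + (0.995925)(123) = 121.24 m.
1° of latitude spans 111200 m; at latitude φ, 1° of longitude spans that × cos φ = 107397.9 m, so Δλ = 121.24 / 107397.9 × 3600 = 4.064″.

Δλ = 4.06″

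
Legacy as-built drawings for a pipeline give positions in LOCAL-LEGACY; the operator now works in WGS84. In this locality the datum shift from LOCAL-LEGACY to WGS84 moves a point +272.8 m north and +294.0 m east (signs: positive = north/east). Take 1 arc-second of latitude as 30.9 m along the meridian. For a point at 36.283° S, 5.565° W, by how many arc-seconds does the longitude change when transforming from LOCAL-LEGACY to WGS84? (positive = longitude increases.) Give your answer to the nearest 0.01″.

At latitude -36.283°, cos φ = 0.806104.
1″ of longitude at this latitude = 30.90 × cos φ = 24.9086 m, so Δλ = 294.0 / 24.9086 = 11.803″.

Δλ = 11.80″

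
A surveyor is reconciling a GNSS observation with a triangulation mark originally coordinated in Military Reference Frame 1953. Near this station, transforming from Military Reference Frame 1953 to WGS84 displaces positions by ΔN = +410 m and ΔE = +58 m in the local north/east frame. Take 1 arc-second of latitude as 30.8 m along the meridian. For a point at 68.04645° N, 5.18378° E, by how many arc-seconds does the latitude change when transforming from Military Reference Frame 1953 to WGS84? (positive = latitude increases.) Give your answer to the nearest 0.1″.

Δφ = 13.3″

1″ of latitude = 30.80 m, so Δφ = 410.0 / 30.80 = 13.312″.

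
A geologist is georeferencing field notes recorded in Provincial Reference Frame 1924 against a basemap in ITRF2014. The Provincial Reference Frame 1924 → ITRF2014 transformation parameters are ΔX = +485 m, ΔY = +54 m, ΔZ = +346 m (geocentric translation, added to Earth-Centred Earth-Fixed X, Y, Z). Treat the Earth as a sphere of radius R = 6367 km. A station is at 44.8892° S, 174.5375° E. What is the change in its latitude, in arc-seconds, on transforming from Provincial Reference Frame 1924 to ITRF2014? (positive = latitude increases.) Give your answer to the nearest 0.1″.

Δφ = -3.0″

sin φ = -0.705738, cos φ = 0.708473, sin λ = 0.095194, cos λ = -0.995459.
North component: ΔN = −sin φ cos λ·ΔX − sin φ sin λ·ΔY + cos φ·ΔZ = −(-0.705738)(-0.995459)(485) − (-0.705738)(0.095194)(54) + (0.708473)(346) = -91.97 m.
1° of latitude spans πR/180 = 111125 m, so Δφ = -91.97 / 111125 × 3600 = -2.979″.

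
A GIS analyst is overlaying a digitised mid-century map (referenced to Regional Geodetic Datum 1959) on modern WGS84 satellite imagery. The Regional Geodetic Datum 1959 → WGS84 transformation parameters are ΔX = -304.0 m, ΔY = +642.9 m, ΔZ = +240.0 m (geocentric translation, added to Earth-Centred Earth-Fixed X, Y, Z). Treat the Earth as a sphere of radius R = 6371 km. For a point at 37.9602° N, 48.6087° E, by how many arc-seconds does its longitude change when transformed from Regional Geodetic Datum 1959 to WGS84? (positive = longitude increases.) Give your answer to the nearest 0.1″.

sin φ = 0.615114, cos φ = 0.788438, sin λ = 0.750211, cos λ = 0.661198.
East component: ΔE = −sin λ·ΔX + cos λ·ΔY = −(0.750211)(-304.0) + (0.661198)(642.9) = 653.15 m.
1° of latitude spans πR/180 = 111195 m; at latitude φ, 1° of longitude spans that × cos φ = 87670.3 m, so Δλ = 653.15 / 87670.3 × 3600 = 26.820″.

Δλ = 26.8″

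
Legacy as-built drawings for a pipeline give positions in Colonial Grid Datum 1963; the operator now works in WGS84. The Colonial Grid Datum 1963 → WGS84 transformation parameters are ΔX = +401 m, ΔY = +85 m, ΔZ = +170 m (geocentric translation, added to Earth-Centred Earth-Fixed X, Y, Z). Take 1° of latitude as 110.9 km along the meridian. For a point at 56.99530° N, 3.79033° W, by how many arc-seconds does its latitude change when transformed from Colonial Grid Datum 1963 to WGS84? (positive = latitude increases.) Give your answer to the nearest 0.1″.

sin φ = 0.838626, cos φ = 0.544708, sin λ = -0.066105, cos λ = 0.997813.
North component: ΔN = −sin φ cos λ·ΔX − sin φ sin λ·ΔY + cos φ·ΔZ = −(0.838626)(0.997813)(401) − (0.838626)(-0.066105)(85) + (0.544708)(170) = -238.24 m.
1° of latitude spans 110900 m, so Δφ = -238.24 / 110900 × 3600 = -7.734″.

Δφ = -7.7″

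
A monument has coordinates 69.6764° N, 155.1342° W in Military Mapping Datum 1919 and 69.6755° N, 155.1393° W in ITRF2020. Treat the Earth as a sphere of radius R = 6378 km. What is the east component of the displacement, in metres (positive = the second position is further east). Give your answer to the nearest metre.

Δφ = 69.6755° − 69.6764° = -0.0009°; Δλ = -155.1393° − -155.1342° = -0.0051°.
1° along a meridian = πR/180 = 111317 m.
ΔN = Δφ × 111317 = -100.2 m; ΔE = Δλ × 111317 × cos(69.6764°) = -0.0051 × 111317 × 0.347322 = -197.2 m.

ΔE = -197 m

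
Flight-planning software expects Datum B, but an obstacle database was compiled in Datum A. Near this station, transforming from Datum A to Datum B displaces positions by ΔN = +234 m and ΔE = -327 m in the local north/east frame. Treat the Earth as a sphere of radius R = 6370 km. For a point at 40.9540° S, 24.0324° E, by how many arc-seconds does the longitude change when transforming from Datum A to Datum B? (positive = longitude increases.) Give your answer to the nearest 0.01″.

Δλ = -14.02″

At latitude -40.9540°, cos φ = 0.755236.
One radian of longitude at latitude φ spans R cos φ, so Δλ = ΔE / (R cos φ) = -327.0 / (6370000 × 0.755236) = -6.7971e-05 rad = -14.020″.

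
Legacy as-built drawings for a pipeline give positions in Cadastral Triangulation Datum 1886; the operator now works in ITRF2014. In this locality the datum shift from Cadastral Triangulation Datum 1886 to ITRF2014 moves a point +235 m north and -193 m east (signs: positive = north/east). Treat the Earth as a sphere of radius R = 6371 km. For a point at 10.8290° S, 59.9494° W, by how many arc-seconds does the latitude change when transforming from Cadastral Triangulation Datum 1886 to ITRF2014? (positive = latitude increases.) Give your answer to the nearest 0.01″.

On a sphere of radius R, 1 rad of latitude = R, so Δφ = ΔN / R = 235.0 / 6371000 = 3.6886e-05 rad = 7.608″.

Δφ = 7.61″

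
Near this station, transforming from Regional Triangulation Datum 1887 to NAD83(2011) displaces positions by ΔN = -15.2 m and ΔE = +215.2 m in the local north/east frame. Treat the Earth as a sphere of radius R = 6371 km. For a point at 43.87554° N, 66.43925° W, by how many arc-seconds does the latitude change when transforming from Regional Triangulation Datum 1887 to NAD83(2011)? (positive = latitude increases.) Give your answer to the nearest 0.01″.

On a sphere of radius R, 1 rad of latitude = R, so Δφ = ΔN / R = -15.2 / 6371000 = -2.3858e-06 rad = -0.492″.

Δφ = -0.49″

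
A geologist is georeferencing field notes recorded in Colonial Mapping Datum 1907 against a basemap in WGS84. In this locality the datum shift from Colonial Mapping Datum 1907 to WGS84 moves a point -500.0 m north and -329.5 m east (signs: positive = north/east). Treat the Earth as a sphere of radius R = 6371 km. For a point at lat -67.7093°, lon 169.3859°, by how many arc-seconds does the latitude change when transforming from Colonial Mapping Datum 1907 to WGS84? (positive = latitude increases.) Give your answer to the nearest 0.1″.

On a sphere of radius R, 1 rad of latitude = R, so Δφ = ΔN / R = -500.0 / 6371000 = -7.8481e-05 rad = -16.188″.

Δφ = -16.2″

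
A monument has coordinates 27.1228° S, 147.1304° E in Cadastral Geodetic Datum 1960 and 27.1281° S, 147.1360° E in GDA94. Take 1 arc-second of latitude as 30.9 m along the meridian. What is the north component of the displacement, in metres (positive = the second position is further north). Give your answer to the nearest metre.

Δφ = -27.1281° − -27.1228° = -0.0053°; Δλ = 147.1360° − 147.1304° = +0.0056°.
1° of latitude = 3600 × 30.90 = 111240 m.
ΔN = Δφ × 111240 = -589.6 m; ΔE = Δλ × 111240 × cos(-27.1228°) = +0.0056 × 111240 × 0.890031 = 554.4 m.

ΔN = -590 m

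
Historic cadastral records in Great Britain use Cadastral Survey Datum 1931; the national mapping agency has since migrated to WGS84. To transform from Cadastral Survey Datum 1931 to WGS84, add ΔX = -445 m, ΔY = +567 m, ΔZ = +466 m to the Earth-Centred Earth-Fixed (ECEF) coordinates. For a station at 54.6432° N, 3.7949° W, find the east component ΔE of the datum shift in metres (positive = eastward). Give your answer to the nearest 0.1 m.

ΔE = 536.3 m

At φ = 54.6432°, λ = -3.7949°: sin φ = 0.815564, cos φ = 0.578666, sin λ = -0.066185, cos λ = 0.997807.
ΔE = −sin λ·ΔX + cos λ·ΔY = −(-0.066185)·(-445) + (0.997807)·(567) = 536.30 m.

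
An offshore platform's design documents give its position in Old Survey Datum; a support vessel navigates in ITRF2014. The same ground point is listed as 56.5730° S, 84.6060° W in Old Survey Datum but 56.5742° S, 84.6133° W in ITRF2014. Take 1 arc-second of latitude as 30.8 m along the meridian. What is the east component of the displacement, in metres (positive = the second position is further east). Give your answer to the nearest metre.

Δφ = -56.5742° − -56.5730° = -0.0012°; Δλ = -84.6133° − -84.6060° = -0.0073°.
1° of latitude = 3600 × 30.80 = 110880 m.
ΔN = Δφ × 110880 = -133.1 m; ΔE = Δλ × 110880 × cos(-56.5730°) = -0.0073 × 110880 × 0.550874 = -445.9 m.

ΔE = -446 m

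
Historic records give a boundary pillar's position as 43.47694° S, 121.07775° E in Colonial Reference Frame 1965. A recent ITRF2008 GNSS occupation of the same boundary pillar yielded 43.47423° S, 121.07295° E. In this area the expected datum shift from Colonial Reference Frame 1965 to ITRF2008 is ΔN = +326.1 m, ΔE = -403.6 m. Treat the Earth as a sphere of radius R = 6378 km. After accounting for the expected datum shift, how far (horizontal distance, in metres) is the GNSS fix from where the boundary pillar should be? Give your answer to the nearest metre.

Observed coordinate differences: Δφ = +0.00271°, Δλ = -0.00480°.
Converting to metres (1° lat = 111317 m, cos φ = 0.725651): observed ΔN = 301.7 m, observed ΔE = -387.7 m.
Subtracting the expected shift leaves a residual of 301.7 − (326.1) = -24.4 m north and -387.7 − (-403.6) = 15.9 m east.
Residual distance = √((-24.4)² + 15.9²) = 29.1 m.

29 m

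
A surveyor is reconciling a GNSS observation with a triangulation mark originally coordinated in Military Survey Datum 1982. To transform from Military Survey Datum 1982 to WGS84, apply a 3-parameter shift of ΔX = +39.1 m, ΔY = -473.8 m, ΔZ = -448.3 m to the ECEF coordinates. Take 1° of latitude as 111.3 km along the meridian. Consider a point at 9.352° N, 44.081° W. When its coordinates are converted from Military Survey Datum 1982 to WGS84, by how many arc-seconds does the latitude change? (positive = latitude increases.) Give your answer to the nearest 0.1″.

sin φ = 0.162499, cos φ = 0.986709, sin λ = -0.695675, cos λ = 0.718357.
North component: ΔN = −sin φ cos λ·ΔX − sin φ sin λ·ΔY + cos φ·ΔZ = −(0.162499)(0.718357)(39.1) − (0.162499)(-0.695675)(-473.8) + (0.986709)(-448.3) = -500.47 m.
1° of latitude spans 111300 m, so Δφ = -500.47 / 111300 × 3600 = -16.188″.

Δφ = -16.2″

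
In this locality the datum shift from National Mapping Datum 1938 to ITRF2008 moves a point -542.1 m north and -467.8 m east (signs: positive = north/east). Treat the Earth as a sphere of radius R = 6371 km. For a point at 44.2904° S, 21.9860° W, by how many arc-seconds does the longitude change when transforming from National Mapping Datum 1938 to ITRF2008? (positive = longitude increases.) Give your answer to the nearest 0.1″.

Δλ = -21.2″

At latitude -44.2904°, cos φ = 0.715810.
One radian of longitude at latitude φ spans R cos φ, so Δλ = ΔE / (R cos φ) = -467.8 / (6371000 × 0.715810) = -1.0258e-04 rad = -21.158″.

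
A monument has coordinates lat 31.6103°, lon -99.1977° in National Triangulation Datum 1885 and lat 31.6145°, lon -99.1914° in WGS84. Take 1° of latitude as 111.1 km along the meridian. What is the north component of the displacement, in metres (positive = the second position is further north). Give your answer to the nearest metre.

Δφ = 31.6145° − 31.6103° = +0.0042°; Δλ = -99.1914° − -99.1977° = +0.0063°.
ΔN = Δφ × 111100 = 466.6 m; ΔE = Δλ × 111100 × cos(31.6103°) = +0.0063 × 111100 × 0.851633 = 596.1 m.

ΔN = 467 m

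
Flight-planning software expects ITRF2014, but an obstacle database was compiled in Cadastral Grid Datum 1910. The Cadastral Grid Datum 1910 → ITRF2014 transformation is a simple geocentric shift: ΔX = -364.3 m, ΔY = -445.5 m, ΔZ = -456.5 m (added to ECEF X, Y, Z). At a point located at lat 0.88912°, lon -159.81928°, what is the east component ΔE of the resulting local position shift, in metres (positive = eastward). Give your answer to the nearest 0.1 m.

ΔE = 292.5 m

The local east axis at (φ, λ) is (−sin λ, cos λ, 0), so ΔE = −sin(-159.81928°)·(-364.3) + cos(-159.81928°)·(-445.5) = 292.47 m.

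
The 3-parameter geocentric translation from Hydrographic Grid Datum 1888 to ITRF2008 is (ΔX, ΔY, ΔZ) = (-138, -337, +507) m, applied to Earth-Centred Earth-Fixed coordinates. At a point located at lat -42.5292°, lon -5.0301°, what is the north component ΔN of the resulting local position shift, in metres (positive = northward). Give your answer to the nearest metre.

ΔN = 301 m

At φ = -42.5292°, λ = -5.0301°: sin φ = -0.675966, cos φ = 0.736933, sin λ = -0.087679, cos λ = 0.996149.
ΔN = −sin φ cos λ·ΔX − sin φ sin λ·ΔY + cos φ·ΔZ = −(-0.675966)(0.996149)(-138) − (-0.675966)(-0.087679)(-337) + (0.736933)(507) = 300.67 m.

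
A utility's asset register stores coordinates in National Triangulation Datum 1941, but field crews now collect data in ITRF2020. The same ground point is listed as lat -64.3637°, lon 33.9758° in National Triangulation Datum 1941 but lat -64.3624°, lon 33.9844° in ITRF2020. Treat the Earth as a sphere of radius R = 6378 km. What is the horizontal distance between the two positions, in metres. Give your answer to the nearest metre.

439 m

Δφ = -64.3624° − -64.3637° = +0.0013°; Δλ = 33.9844° − 33.9758° = +0.0086°.
1° along a meridian = πR/180 = 111317 m.
ΔN = Δφ × 111317 = 144.7 m; ΔE = Δλ × 111317 × cos(-64.3637°) = +0.0086 × 111317 × 0.432657 = 414.2 m.
Distance = √(ΔE² + ΔN²) = √(414.2² + 144.7²) = 438.7 m.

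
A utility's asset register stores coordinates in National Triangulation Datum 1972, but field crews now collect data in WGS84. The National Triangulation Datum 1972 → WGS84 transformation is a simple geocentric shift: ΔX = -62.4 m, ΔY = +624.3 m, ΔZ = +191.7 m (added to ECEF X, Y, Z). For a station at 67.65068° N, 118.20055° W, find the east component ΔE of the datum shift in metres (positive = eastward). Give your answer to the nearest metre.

ΔE = -350 m

At φ = 67.65068°, λ = -118.20055°: sin φ = 0.924883, cos φ = 0.380252, sin λ = -0.881299, cos λ = -0.472559.
ΔE = −sin λ·ΔX + cos λ·ΔY = −(-0.881299)·(-62.4) + (-0.472559)·(624.3) = -350.01 m.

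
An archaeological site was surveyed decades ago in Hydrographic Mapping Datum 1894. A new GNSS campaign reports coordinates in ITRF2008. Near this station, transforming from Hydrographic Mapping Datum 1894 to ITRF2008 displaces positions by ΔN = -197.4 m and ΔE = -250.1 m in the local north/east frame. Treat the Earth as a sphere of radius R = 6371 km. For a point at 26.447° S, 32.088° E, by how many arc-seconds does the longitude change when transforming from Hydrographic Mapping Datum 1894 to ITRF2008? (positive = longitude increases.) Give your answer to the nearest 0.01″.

Δλ = -9.04″

At latitude -26.447°, cos φ = 0.895347.
One radian of longitude at latitude φ spans R cos φ, so Δλ = ΔE / (R cos φ) = -250.1 / (6371000 × 0.895347) = -4.3844e-05 rad = -9.044″.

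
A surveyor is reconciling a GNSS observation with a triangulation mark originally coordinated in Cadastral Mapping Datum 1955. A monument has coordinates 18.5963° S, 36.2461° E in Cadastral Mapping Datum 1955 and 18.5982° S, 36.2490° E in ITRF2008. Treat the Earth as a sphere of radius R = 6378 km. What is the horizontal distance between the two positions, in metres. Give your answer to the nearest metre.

372 m

Δφ = -18.5982° − -18.5963° = -0.0019°; Δλ = 36.2490° − 36.2461° = +0.0029°.
1° along a meridian = πR/180 = 111317 m.
ΔN = Δφ × 111317 = -211.5 m; ΔE = Δλ × 111317 × cos(-18.5963°) = +0.0029 × 111317 × 0.947789 = 306.0 m.
Distance = √(ΔE² + ΔN²) = √(306.0² + (-211.5)²) = 372.0 m.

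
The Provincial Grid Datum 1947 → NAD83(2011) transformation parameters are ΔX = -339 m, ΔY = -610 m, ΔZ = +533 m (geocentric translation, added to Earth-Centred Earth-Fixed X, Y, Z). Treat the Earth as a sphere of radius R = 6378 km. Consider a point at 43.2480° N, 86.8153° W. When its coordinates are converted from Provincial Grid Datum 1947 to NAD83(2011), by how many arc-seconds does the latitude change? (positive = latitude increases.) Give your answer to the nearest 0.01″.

Δφ = -0.52″

sin φ = 0.685158, cos φ = 0.728395, sin λ = -0.998456, cos λ = 0.055555.
North component: ΔN = −sin φ cos λ·ΔX − sin φ sin λ·ΔY + cos φ·ΔZ = −(0.685158)(0.055555)(-339) − (0.685158)(-0.998456)(-610) + (0.728395)(533) = -16.16 m.
1° of latitude spans πR/180 = 111317 m, so Δφ = -16.16 / 111317 × 3600 = -0.523″.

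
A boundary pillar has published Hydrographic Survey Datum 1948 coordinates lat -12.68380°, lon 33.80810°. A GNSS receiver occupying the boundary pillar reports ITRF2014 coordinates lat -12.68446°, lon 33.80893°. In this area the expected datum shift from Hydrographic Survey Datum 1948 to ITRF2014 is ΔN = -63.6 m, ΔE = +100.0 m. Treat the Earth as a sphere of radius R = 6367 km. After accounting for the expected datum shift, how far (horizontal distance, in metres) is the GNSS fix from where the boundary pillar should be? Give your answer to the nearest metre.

14 m

Observed coordinate differences: Δφ = -0.00066°, Δλ = +0.00083°.
Converting to metres (1° lat = 111125 m, cos φ = 0.975597): observed ΔN = -73.3 m, observed ΔE = 90.0 m.
Subtracting the expected shift leaves a residual of -73.3 − (-63.6) = -9.7 m north and 90.0 − (100.0) = -10.0 m east.
Residual distance = √((-9.7)² + (-10.0)²) = 14.0 m.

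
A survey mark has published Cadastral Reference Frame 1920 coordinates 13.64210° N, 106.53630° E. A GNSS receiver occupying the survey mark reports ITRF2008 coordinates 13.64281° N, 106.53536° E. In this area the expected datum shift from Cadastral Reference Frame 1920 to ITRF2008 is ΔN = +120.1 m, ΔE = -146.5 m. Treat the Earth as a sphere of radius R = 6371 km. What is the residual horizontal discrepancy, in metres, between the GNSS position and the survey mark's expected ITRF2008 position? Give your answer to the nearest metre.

Observed coordinate differences: Δφ = +0.00071°, Δλ = -0.00094°.
Converting to metres (1° lat = 111195 m, cos φ = 0.971788): observed ΔN = 78.9 m, observed ΔE = -101.6 m.
Subtracting the expected shift leaves a residual of 78.9 − (120.1) = -41.2 m north and -101.6 − (-146.5) = 44.9 m east.
Residual distance = √((-41.2)² + 44.9²) = 60.9 m.

61 m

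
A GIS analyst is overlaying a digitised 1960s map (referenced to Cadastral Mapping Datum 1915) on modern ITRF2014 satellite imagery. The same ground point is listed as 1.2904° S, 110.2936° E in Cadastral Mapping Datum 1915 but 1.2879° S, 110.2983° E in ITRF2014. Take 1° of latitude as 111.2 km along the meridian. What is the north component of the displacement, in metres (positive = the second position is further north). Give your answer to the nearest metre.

Δφ = -1.2879° − -1.2904° = +0.0025°; Δλ = 110.2983° − 110.2936° = +0.0047°.
ΔN = Δφ × 111200 = 278.0 m; ΔE = Δλ × 111200 × cos(-1.2904°) = +0.0047 × 111200 × 0.999746 = 522.5 m.

ΔN = 278 m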